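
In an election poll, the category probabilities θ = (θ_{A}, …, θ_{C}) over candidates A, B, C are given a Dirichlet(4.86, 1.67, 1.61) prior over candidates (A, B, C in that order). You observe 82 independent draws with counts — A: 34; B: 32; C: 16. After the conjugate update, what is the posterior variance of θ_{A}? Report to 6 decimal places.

The Dirichlet prior is conjugate to the Multinomial likelihood: each posterior αⱼ = prior αⱼ + observed count nⱼ.
Posterior concentration: (38.86, 33.67, 17.61), total = 90.14.
Var[θ_j] = α_j(Σα−α_j)/((Σα)²(Σα+1)) = 38.86·51.28/(90.14²·91.14) = 0.002691.

0.002691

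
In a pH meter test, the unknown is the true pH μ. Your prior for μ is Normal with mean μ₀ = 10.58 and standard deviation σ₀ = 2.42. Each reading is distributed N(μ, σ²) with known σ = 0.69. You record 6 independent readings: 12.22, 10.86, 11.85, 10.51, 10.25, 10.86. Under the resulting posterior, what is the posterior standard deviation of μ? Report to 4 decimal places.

For Normal data with known variance σ², a Normal(μ₀, σ₀²) prior on μ is conjugate. Posterior precision = 1/σ₀² + n/σ²; posterior mean is the precision-weighted average of μ₀ and x̄.
σ₀² = 2.42² = 5.8564, σ² = 0.69² = 0.4761; σ² + n·σ₀² = 0.4761 + 6·5.8564 = 35.6145.
Posterior precision = 1/σ₀² + n/σ² = 1/5.8564 + 6/0.4761 = (σ² + n·σ₀²)/(σ₀²σ²) = 35.6145/(5.8564·0.4761); posterior variance σₙ² = σ₀²σ²/(σ² + n·σ₀²) = 5.8564·0.4761/35.6145 = 0.078289.
Posterior SD = √σₙ² = √(5.8564·0.4761/35.6145) = 0.2798.

0.2798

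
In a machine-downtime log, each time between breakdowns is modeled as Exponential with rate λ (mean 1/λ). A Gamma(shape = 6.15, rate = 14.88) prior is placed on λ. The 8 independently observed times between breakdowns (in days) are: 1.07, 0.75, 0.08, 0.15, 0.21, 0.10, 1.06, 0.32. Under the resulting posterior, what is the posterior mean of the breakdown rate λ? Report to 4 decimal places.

With a Gamma(shape α, rate β) prior on the exponential rate λ, the posterior after n observations with total T = Σxᵢ is Gamma(α+n, β+T).
Sum of observations T = 3.74 days; n = 8.
Posterior: Gamma(6.15+8, 14.88+3.74) = Gamma(14.15, 18.62).
Posterior mean of λ = α/β = 14.15/18.62 = 0.7599.

0.7599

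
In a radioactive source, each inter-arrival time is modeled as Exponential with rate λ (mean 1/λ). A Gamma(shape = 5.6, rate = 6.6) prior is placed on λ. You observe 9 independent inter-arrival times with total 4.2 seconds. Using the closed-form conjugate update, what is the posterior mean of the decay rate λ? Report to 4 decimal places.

With a Gamma(shape α, rate β) prior on the exponential rate λ, the posterior after n observations with total T = Σxᵢ is Gamma(α+n, β+T).
Posterior: Gamma(5.6+9, 6.6+4.2) = Gamma(14.6, 10.8).
Posterior mean of λ = α/β = 14.6/10.8 = 1.3519.

1.3519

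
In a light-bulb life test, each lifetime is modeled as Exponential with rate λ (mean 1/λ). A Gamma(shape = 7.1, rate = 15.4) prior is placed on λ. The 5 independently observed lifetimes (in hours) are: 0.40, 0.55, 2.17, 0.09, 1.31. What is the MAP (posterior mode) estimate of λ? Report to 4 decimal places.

With a Gamma(shape α, rate β) prior on the exponential rate λ, the posterior after n observations with total T = Σxᵢ is Gamma(α+n, β+T).
Sum of observations T = 4.52 hours; n = 5.
Posterior: Gamma(7.1+5, 15.4+4.52) = Gamma(12.1, 19.92).
Mode = (α−1)/β = 0.5572.

0.5572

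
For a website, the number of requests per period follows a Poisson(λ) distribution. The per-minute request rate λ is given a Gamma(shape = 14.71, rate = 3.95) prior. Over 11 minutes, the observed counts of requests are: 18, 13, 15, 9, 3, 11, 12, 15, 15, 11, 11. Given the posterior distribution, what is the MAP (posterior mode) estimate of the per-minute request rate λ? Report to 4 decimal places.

With a Gamma(shape α, rate β) prior, the Poisson likelihood is conjugate: the posterior is Gamma(α + ΣXᵢ, β + n).
Sum of counts S = 133 over n = 11 minutes.
Posterior: Gamma(α+S, β+n) = Gamma(14.71+133, 3.95+11) = Gamma(147.71, 14.95).
Mode of Gamma(α,β) for α≥1 is (α−1)/β = 146.71/14.95 = 9.8134.

9.8134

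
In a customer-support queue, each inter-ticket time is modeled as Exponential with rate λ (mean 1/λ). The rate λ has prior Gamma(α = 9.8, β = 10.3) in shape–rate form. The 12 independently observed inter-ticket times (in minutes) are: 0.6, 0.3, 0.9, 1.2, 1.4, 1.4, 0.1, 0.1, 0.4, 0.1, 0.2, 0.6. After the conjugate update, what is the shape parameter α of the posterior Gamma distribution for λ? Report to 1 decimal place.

With a Gamma(shape α, rate β) prior on the exponential rate λ, the posterior after n observations with total T = Σxᵢ is Gamma(α+n, β+T).
Sum of observations T = 7.3 minutes; n = 12.
Posterior: Gamma(9.8+12, 10.3+7.3) = Gamma(21.8, 17.6).
Posterior α = 21.8.

21.8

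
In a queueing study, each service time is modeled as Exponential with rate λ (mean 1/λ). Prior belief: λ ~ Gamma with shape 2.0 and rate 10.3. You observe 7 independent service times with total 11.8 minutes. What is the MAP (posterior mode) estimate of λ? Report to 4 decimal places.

0.3620

With a Gamma(shape α, rate β) prior on the exponential rate λ, the posterior after n observations with total T = Σxᵢ is Gamma(α+n, β+T).
Posterior: Gamma(2.0+7, 10.3+11.8) = Gamma(9.0, 22.1).
Mode = (α−1)/β = 0.3620.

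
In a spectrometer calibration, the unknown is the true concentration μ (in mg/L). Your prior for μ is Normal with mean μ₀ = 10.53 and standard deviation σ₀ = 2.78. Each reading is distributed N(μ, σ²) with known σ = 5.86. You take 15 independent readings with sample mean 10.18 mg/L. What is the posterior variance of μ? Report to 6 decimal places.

For Normal data with known variance σ², a Normal(μ₀, σ₀²) prior on μ is conjugate. Posterior precision = 1/σ₀² + n/σ²; posterior mean is the precision-weighted average of μ₀ and x̄.
σ₀² = 2.78² = 7.7284, σ² = 5.86² = 34.3396; σ² + n·σ₀² = 34.3396 + 15·7.7284 = 150.2656.
Posterior precision = 1/σ₀² + n/σ² = 1/7.7284 + 15/34.3396 = (σ² + n·σ₀²)/(σ₀²σ²) = 150.2656/(7.7284·34.3396); posterior variance σₙ² = σ₀²σ²/(σ² + n·σ₀²) = 7.7284·34.3396/150.2656 = 1.766141.

1.766141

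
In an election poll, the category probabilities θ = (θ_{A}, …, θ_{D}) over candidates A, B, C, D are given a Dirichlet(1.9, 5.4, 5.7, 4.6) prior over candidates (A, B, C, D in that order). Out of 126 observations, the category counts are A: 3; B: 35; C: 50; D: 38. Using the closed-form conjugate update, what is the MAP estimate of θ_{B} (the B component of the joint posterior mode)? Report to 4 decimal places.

0.2822

The Dirichlet prior is conjugate to the Multinomial likelihood: each posterior αⱼ = prior αⱼ + observed count nⱼ.
Posterior concentration: (4.9, 40.4, 55.7, 42.6), total = 143.6.
Joint mode component: (α_{B}−1)/(Σα−K) = 39.4/139.6 = 0.2822.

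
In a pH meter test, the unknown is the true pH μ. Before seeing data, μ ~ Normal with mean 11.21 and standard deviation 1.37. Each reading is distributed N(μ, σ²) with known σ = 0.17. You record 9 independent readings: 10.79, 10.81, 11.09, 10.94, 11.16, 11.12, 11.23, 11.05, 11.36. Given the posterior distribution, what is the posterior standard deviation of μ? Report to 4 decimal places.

For Normal data with known variance σ², a Normal(μ₀, σ₀²) prior on μ is conjugate. Posterior precision = 1/σ₀² + n/σ²; posterior mean is the precision-weighted average of μ₀ and x̄.
σ₀² = 1.37² = 1.8769, σ² = 0.17² = 0.0289; σ² + n·σ₀² = 0.0289 + 9·1.8769 = 16.921.
Posterior precision = 1/σ₀² + n/σ² = 1/1.8769 + 9/0.0289 = (σ² + n·σ₀²)/(σ₀²σ²) = 16.921/(1.8769·0.0289); posterior variance σₙ² = σ₀²σ²/(σ² + n·σ₀²) = 1.8769·0.0289/16.921 = 0.003206.
Posterior SD = √σₙ² = √(1.8769·0.0289/16.921) = 0.0566.

0.0566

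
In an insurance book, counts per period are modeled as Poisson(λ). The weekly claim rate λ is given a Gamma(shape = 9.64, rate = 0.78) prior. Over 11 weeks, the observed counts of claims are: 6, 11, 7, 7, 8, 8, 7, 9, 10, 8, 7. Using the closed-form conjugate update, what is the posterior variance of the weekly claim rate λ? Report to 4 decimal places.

0.7036

With a Gamma(shape α, rate β) prior, the Poisson likelihood is conjugate: the posterior is Gamma(α + ΣXᵢ, β + n).
Sum of counts S = 88 over n = 11 weeks.
Posterior: Gamma(α+S, β+n) = Gamma(9.64+88, 0.78+11) = Gamma(97.64, 11.78).
Var = α/β² = 97.64/11.78² = 0.7036.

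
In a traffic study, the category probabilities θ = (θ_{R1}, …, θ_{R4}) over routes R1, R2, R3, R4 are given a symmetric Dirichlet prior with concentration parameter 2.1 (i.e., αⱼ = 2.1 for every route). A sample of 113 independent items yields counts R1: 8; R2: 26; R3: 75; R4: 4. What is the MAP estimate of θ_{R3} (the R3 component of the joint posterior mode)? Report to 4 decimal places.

The Dirichlet prior is conjugate to the Multinomial likelihood: each posterior αⱼ = prior αⱼ + observed count nⱼ.
Posterior concentration: (10.1, 28.1, 77.1, 6.1), total = 121.4.
Joint mode component: (α_{R3}−1)/(Σα−K) = 76.1/117.4 = 0.6482.

0.6482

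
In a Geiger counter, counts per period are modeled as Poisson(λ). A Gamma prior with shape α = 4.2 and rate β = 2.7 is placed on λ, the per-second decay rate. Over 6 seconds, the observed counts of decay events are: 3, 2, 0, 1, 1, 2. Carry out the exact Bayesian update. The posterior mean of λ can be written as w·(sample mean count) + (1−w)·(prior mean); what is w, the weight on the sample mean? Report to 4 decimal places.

0.6897

With a Gamma(shape α, rate β) prior, the Poisson likelihood is conjugate: the posterior is Gamma(α + ΣXᵢ, β + n).
Posterior mean = (α₀+S)/(β₀+n) = [n/(β₀+n)]·(S/n) + [β₀/(β₀+n)]·(α₀/β₀), so only n and β₀ enter the weight.
Weight on data w = n/(β₀+n) = 6/(2.7+6) = 6/8.7 = 0.6897.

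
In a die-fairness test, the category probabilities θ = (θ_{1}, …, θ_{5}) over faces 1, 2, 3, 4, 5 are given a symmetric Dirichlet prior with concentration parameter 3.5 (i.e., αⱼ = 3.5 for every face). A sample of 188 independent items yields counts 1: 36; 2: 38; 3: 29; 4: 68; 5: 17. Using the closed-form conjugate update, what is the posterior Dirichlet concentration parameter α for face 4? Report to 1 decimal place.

The Dirichlet prior is conjugate to the Multinomial likelihood: each posterior αⱼ = prior αⱼ + observed count nⱼ.
Posterior concentration: (39.5, 41.5, 32.5, 71.5, 20.5), total = 205.5.
α_{4} = 3.5 + 68 = 71.5.

71.5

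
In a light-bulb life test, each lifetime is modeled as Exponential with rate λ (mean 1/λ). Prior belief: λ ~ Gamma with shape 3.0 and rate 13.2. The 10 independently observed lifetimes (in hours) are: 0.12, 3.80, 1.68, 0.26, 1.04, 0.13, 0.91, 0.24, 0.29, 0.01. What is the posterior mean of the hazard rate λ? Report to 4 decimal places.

0.5996

With a Gamma(shape α, rate β) prior on the exponential rate λ, the posterior after n observations with total T = Σxᵢ is Gamma(α+n, β+T).
Sum of observations T = 8.48 hours; n = 10.
Posterior: Gamma(3.0+10, 13.2+8.48) = Gamma(13.0, 21.68).
Posterior mean of λ = α/β = 13.0/21.68 = 0.5996.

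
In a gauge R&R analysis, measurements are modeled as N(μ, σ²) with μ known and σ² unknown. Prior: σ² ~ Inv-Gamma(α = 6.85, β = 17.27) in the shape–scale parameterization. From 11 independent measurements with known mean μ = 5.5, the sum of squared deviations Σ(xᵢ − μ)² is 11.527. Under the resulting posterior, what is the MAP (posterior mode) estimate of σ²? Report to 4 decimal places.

1.7254

With known mean μ and an Inverse-Gamma(α, β) prior on σ², the Normal likelihood is conjugate: posterior is Inv-Gamma(α + n/2, β + Σ(xᵢ−μ)²/2).
Posterior: Inv-Gamma(6.85 + 11/2, 17.27 + 11.527/2) = Inv-Gamma(12.35, 23.0335).
Mode = β/(α+1) = 23.0335/13.35 = 1.7254.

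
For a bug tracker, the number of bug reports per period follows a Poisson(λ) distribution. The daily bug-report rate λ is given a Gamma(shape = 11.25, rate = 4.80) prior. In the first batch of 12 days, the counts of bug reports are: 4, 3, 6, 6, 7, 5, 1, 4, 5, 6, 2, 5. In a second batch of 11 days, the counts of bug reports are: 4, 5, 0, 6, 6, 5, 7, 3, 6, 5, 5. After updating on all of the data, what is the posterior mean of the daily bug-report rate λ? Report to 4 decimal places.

With a Gamma(shape α, rate β) prior, the Poisson likelihood is conjugate: the posterior is Gamma(α + ΣXᵢ, β + n).
Batch 1: sum of counts S = 54 over n = 12 days.
After batch 1: Gamma(α+S, β+n) = Gamma(11.25+54, 4.80+12) = Gamma(65.25, 16.80).
Batch 2: sum of counts S = 52 over n = 11 days.
After batch 2: Gamma(α+S, β+n) = Gamma(65.25+52, 16.80+11) = Gamma(117.25, 27.80).
Posterior mean = α/β = 117.25/27.80 = 4.2176.

4.2176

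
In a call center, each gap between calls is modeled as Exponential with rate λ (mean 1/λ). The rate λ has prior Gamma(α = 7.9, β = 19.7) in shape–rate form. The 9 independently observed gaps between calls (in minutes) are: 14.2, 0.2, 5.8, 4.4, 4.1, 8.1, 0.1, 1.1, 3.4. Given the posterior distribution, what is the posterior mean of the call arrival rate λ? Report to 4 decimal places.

0.2766

With a Gamma(shape α, rate β) prior on the exponential rate λ, the posterior after n observations with total T = Σxᵢ is Gamma(α+n, β+T).
Sum of observations T = 41.4 minutes; n = 9.
Posterior: Gamma(7.9+9, 19.7+41.4) = Gamma(16.9, 61.1).
Posterior mean of λ = α/β = 16.9/61.1 = 0.2766.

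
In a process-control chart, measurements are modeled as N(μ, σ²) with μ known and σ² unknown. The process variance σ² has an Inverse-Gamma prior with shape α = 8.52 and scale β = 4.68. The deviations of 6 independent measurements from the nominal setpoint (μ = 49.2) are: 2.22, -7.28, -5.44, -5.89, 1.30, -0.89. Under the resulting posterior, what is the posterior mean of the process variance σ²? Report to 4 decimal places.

With known mean μ and an Inverse-Gamma(α, β) prior on σ², the Normal likelihood is conjugate: posterior is Inv-Gamma(α + n/2, β + Σ(xᵢ−μ)²/2).
Σ(xᵢ−μ)² = (2.22)² + (-7.28)² + (-5.44)² + (-5.89)² + (1.30)² + (-0.89)² = 124.6946.
Posterior: Inv-Gamma(8.52 + 6/2, 4.68 + 124.6946/2) = Inv-Gamma(11.52, 67.02730).
E[σ²|data] = β/(α−1) = 67.02730/10.52 = 6.3714.

6.3714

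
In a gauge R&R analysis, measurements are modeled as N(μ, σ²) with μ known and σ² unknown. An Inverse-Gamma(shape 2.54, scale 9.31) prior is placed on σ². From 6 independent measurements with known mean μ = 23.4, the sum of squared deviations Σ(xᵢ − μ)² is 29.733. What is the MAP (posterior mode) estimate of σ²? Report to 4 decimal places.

With known mean μ and an Inverse-Gamma(α, β) prior on σ², the Normal likelihood is conjugate: posterior is Inv-Gamma(α + n/2, β + Σ(xᵢ−μ)²/2).
Posterior: Inv-Gamma(2.54 + 6/2, 9.31 + 29.733/2) = Inv-Gamma(5.54, 24.1765).
Mode = β/(α+1) = 24.1765/6.54 = 3.6967.

3.6967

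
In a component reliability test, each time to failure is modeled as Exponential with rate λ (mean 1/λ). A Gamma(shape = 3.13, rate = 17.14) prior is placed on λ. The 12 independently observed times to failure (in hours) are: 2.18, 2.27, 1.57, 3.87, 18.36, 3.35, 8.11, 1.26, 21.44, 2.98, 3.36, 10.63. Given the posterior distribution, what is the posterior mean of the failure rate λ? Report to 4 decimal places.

0.1568

With a Gamma(shape α, rate β) prior on the exponential rate λ, the posterior after n observations with total T = Σxᵢ is Gamma(α+n, β+T).
Sum of observations T = 79.38 hours; n = 12.
Posterior: Gamma(3.13+12, 17.14+79.38) = Gamma(15.13, 96.52).
Posterior mean of λ = α/β = 15.13/96.52 = 0.1568.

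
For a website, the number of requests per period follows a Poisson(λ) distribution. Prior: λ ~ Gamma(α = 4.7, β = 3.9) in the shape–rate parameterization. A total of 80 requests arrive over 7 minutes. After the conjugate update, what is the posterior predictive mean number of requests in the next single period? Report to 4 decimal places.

With a Gamma(shape α, rate β) prior, the Poisson likelihood is conjugate: the posterior is Gamma(α + ΣXᵢ, β + n).
Posterior: Gamma(α+S, β+n) = Gamma(4.7+80, 3.9+7) = Gamma(84.7, 10.9).
The predictive distribution for one future period is NegBinom with mean α/β = 7.7706.

7.7706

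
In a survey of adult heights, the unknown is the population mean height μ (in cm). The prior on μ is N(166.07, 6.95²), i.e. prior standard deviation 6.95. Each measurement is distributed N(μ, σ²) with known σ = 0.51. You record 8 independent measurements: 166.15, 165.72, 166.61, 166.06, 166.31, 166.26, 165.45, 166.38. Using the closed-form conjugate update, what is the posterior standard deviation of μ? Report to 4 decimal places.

0.1803

For Normal data with known variance σ², a Normal(μ₀, σ₀²) prior on μ is conjugate. Posterior precision = 1/σ₀² + n/σ²; posterior mean is the precision-weighted average of μ₀ and x̄.
σ₀² = 6.95² = 48.3025, σ² = 0.51² = 0.2601; σ² + n·σ₀² = 0.2601 + 8·48.3025 = 386.6801.
Posterior precision = 1/σ₀² + n/σ² = 1/48.3025 + 8/0.2601 = (σ² + n·σ₀²)/(σ₀²σ²) = 386.6801/(48.3025·0.2601); posterior variance σₙ² = σ₀²σ²/(σ² + n·σ₀²) = 48.3025·0.2601/386.6801 = 0.032491.
Posterior SD = √σₙ² = √(48.3025·0.2601/386.6801) = 0.1803.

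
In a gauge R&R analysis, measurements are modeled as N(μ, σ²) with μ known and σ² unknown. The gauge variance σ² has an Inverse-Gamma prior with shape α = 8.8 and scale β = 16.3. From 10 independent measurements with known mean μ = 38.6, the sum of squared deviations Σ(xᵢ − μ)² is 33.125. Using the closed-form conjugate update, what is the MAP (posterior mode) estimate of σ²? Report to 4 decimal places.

With known mean μ and an Inverse-Gamma(α, β) prior on σ², the Normal likelihood is conjugate: posterior is Inv-Gamma(α + n/2, β + Σ(xᵢ−μ)²/2).
Posterior: Inv-Gamma(8.8 + 10/2, 16.3 + 33.125/2) = Inv-Gamma(13.80, 32.8625).
Mode = β/(α+1) = 32.8625/14.80 = 2.2204.

2.2204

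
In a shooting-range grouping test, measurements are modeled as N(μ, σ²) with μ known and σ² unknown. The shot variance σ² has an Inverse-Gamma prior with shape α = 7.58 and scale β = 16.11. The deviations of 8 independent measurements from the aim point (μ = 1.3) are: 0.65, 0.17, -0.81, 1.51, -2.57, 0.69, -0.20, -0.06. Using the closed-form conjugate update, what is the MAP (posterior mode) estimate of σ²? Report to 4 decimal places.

1.6984

With known mean μ and an Inverse-Gamma(α, β) prior on σ², the Normal likelihood is conjugate: posterior is Inv-Gamma(α + n/2, β + Σ(xᵢ−μ)²/2).
Σ(xᵢ−μ)² = (0.65)² + (0.17)² + (-0.81)² + (1.51)² + (-2.57)² + (0.69)² + (-0.20)² + (-0.06)² = 10.5122.
Posterior: Inv-Gamma(7.58 + 8/2, 16.11 + 10.5122/2) = Inv-Gamma(11.58, 21.36610).
Mode = β/(α+1) = 21.36610/12.58 = 1.6984.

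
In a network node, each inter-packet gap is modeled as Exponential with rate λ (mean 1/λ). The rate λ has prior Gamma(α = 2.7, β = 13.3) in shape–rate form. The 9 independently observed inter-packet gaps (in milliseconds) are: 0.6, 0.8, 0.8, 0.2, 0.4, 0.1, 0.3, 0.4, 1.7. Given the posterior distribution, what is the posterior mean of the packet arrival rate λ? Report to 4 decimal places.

With a Gamma(shape α, rate β) prior on the exponential rate λ, the posterior after n observations with total T = Σxᵢ is Gamma(α+n, β+T).
Sum of observations T = 5.3 milliseconds; n = 9.
Posterior: Gamma(2.7+9, 13.3+5.3) = Gamma(11.7, 18.6).
Posterior mean of λ = α/β = 11.7/18.6 = 0.6290.

0.6290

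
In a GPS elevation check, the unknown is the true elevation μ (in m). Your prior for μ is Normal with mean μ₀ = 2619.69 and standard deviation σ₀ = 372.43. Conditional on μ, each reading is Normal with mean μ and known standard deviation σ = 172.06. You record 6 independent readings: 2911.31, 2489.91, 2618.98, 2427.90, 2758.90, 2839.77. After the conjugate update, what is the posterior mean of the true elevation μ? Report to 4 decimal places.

For Normal data with known variance σ², a Normal(μ₀, σ₀²) prior on μ is conjugate. Posterior precision = 1/σ₀² + n/σ²; posterior mean is the precision-weighted average of μ₀ and x̄.
Σxᵢ = 2911.31 + 2489.91 + 2618.98 + 2427.90 + 2758.90 + 2839.77 = 16046.77, so n·x̄ = 16046.77.
σ₀² = 372.43² = 138704.1049, σ² = 172.06² = 29604.6436; σ² + n·σ₀² = 29604.6436 + 6·138704.1049 = 861829.273.
Posterior mean = (μ₀/σ₀² + n·x̄/σ²)/(1/σ₀² + n/σ²) = (σ²·μ₀ + σ₀²·n·x̄)/(σ² + n·σ₀²) = (29604.6436·2619.69 + 138704.1049·16046.77)/861829.273 = 2303307858.178657/861829.273 = 2672.5802.

2672.5802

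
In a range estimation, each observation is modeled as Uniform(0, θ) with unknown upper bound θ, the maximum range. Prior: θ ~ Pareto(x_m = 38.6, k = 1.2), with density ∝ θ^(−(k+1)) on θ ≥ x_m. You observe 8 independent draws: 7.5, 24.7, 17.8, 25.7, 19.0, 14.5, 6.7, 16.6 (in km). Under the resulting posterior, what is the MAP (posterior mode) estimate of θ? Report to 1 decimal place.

38.6

A Pareto(scale x_m, shape k) prior on the upper bound θ of Uniform(0, θ) is conjugate: posterior is Pareto(max(x_m, max xᵢ), k + n).
Sample maximum = 25.7; prior scale x_m = 38.6 → posterior scale = max = 38.6.
Posterior shape = 1.2 + 8 = 9.2.
The Pareto density is decreasing on [x_m, ∞), so the mode is x_m = 38.6.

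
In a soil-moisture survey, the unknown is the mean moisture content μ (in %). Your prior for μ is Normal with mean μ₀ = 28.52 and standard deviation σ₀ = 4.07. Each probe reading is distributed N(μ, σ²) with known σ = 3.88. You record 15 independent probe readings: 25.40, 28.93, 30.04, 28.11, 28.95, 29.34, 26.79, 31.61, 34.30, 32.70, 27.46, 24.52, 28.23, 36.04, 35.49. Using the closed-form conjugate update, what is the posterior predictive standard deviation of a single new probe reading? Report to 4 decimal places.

For Normal data with known variance σ², a Normal(μ₀, σ₀²) prior on μ is conjugate. Posterior precision = 1/σ₀² + n/σ²; posterior mean is the precision-weighted average of μ₀ and x̄.
σ₀² = 4.07² = 16.5649, σ² = 3.88² = 15.0544; σ² + n·σ₀² = 15.0544 + 15·16.5649 = 263.5279.
Posterior precision = 1/σ₀² + n/σ² = 1/16.5649 + 15/15.0544 = (σ² + n·σ₀²)/(σ₀²σ²) = 263.5279/(16.5649·15.0544); posterior variance σₙ² = σ₀²σ²/(σ² + n·σ₀²) = 16.5649·15.0544/263.5279 = 0.946293.
Predictive variance for one new observation = σₙ² + σ² = 16.5649·15.0544/263.5279 + 15.0544 = σ²·(σ₀² + 263.5279)/263.5279 = 15.0544·280.0928/263.5279 = 16.000693; SD = √(15.0544·280.0928/263.5279) = 4.0001.

4.0001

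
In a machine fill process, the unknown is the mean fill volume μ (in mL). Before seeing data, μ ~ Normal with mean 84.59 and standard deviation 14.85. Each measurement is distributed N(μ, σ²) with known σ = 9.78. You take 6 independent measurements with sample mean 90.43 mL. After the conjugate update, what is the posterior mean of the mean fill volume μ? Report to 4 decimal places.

For Normal data with known variance σ², a Normal(μ₀, σ₀²) prior on μ is conjugate. Posterior precision = 1/σ₀² + n/σ²; posterior mean is the precision-weighted average of μ₀ and x̄.
n·x̄ = 6·90.43 = 542.58.
σ₀² = 14.85² = 220.5225, σ² = 9.78² = 95.6484; σ² + n·σ₀² = 95.6484 + 6·220.5225 = 1418.7834.
Posterior mean = (μ₀/σ₀² + n·x̄/σ²)/(1/σ₀² + n/σ²) = (σ²·μ₀ + σ₀²·n·x̄)/(σ² + n·σ₀²) = (95.6484·84.59 + 220.5225·542.58)/1418.7834 = 127741.996206/1418.7834 = 90.0363.

90.0363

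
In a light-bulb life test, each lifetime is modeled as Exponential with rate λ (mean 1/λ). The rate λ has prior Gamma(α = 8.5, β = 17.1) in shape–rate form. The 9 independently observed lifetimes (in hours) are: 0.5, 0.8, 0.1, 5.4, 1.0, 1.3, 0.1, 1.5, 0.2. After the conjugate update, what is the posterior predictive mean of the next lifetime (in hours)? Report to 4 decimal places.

With a Gamma(shape α, rate β) prior on the exponential rate λ, the posterior after n observations with total T = Σxᵢ is Gamma(α+n, β+T).
Sum of observations T = 10.9 hours; n = 9.
Posterior: Gamma(8.5+9, 17.1+10.9) = Gamma(17.5, 28.0).
The predictive distribution for the next observation is Lomax; its mean is β/(α−1) = 28.0/16.5 = 1.6970.

1.6970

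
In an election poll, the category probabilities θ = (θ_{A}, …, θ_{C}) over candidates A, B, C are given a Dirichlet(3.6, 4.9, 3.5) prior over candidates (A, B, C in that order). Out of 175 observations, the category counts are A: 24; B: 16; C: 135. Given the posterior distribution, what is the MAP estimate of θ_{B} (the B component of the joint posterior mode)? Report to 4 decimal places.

0.1082

The Dirichlet prior is conjugate to the Multinomial likelihood: each posterior αⱼ = prior αⱼ + observed count nⱼ.
Posterior concentration: (27.6, 20.9, 138.5), total = 187.0.
Joint mode component: (α_{B}−1)/(Σα−K) = 19.9/184.0 = 0.1082.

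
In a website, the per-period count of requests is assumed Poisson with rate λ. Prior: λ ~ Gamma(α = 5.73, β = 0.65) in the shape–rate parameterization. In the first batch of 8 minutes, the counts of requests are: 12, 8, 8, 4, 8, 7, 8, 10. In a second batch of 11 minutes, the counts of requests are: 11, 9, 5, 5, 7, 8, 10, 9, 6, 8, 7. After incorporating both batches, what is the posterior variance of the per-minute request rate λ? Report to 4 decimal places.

With a Gamma(shape α, rate β) prior, the Poisson likelihood is conjugate: the posterior is Gamma(α + ΣXᵢ, β + n).
Batch 1: sum of counts S = 65 over n = 8 minutes.
After batch 1: Gamma(α+S, β+n) = Gamma(5.73+65, 0.65+8) = Gamma(70.73, 8.65).
Batch 2: sum of counts S = 85 over n = 11 minutes.
After batch 2: Gamma(α+S, β+n) = Gamma(70.73+85, 8.65+11) = Gamma(155.73, 19.65).
Var = α/β² = 155.73/19.65² = 0.4033.

0.4033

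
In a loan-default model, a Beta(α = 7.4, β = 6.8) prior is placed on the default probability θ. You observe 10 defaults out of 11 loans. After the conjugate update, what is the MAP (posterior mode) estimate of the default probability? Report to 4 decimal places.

The Beta prior is conjugate to a Binomial/Bernoulli likelihood; the update adds successes to α and failures to β.
Posterior: Beta(α+k, β+n−k) = Beta(7.4+10, 6.8+1) = Beta(17.4, 7.8).
Mode of Beta(a,b) for a,b>1 is (a−1)/(a+b−2) = 16.4/23.2 = 0.7069.

0.7069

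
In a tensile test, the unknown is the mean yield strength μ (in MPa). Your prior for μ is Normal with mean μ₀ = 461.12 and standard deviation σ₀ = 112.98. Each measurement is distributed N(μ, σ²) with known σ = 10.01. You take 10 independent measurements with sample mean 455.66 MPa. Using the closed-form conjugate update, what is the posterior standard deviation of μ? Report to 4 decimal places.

For Normal data with known variance σ², a Normal(μ₀, σ₀²) prior on μ is conjugate. Posterior precision = 1/σ₀² + n/σ²; posterior mean is the precision-weighted average of μ₀ and x̄.
σ₀² = 112.98² = 12764.4804, σ² = 10.01² = 100.2001; σ² + n·σ₀² = 100.2001 + 10·12764.4804 = 127745.0041.
Posterior precision = 1/σ₀² + n/σ² = 1/12764.4804 + 10/100.2001 = (σ² + n·σ₀²)/(σ₀²σ²) = 127745.0041/(12764.4804·100.2001); posterior variance σₙ² = σ₀²σ²/(σ² + n·σ₀²) = 12764.4804·100.2001/127745.0041 = 10.012151.
Posterior SD = √σₙ² = √(12764.4804·100.2001/127745.0041) = 3.1642.

3.1642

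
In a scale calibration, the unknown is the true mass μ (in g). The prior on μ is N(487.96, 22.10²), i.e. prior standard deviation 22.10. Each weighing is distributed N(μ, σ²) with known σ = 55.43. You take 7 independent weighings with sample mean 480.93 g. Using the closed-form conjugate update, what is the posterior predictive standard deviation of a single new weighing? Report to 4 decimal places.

57.4775

For Normal data with known variance σ², a Normal(μ₀, σ₀²) prior on μ is conjugate. Posterior precision = 1/σ₀² + n/σ²; posterior mean is the precision-weighted average of μ₀ and x̄.
σ₀² = 22.10² = 488.41, σ² = 55.43² = 3072.4849; σ² + n·σ₀² = 3072.4849 + 7·488.41 = 6491.3549.
Posterior precision = 1/σ₀² + n/σ² = 1/488.41 + 7/3072.4849 = (σ² + n·σ₀²)/(σ₀²σ²) = 6491.3549/(488.41·3072.4849); posterior variance σₙ² = σ₀²σ²/(σ² + n·σ₀²) = 488.41·3072.4849/6491.3549 = 231.173980.
Predictive variance for one new observation = σₙ² + σ² = 488.41·3072.4849/6491.3549 + 3072.4849 = σ²·(σ₀² + 6491.3549)/6491.3549 = 3072.4849·6979.7649/6491.3549 = 3303.658880; SD = √(3072.4849·6979.7649/6491.3549) = 57.4775.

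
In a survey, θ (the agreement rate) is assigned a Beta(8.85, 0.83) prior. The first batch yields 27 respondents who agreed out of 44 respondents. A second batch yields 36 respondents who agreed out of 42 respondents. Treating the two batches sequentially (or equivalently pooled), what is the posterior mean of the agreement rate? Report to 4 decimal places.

The Beta prior is conjugate to a Binomial/Bernoulli likelihood; the update adds successes to α and failures to β.
After batch 1: Beta(8.85+27, 0.83+17) = Beta(35.85, 17.83).
After batch 2: Beta(35.85+36, 17.83+6) = Beta(71.85, 23.83).
Posterior mean = α/(α+β) = 71.85/95.68 = 0.7509.

0.7509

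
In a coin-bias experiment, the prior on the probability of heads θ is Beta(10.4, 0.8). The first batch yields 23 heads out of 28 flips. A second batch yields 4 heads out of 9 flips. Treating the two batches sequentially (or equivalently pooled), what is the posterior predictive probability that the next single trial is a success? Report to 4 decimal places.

0.7759

The Beta prior is conjugate to a Binomial/Bernoulli likelihood; the update adds successes to α and failures to β.
After batch 1: Beta(10.4+23, 0.8+5) = Beta(33.4, 5.8).
After batch 2: Beta(33.4+4, 5.8+5) = Beta(37.4, 10.8).
For a single future Bernoulli trial, P(success | data) = α/(α+β) = 0.7759.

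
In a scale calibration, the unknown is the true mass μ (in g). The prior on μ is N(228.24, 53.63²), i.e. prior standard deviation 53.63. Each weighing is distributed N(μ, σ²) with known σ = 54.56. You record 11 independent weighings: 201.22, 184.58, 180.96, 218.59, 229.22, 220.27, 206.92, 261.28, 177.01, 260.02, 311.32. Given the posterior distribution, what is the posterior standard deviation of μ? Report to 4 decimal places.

15.7272

For Normal data with known variance σ², a Normal(μ₀, σ₀²) prior on μ is conjugate. Posterior precision = 1/σ₀² + n/σ²; posterior mean is the precision-weighted average of μ₀ and x̄.
σ₀² = 53.63² = 2876.1769, σ² = 54.56² = 2976.7936; σ² + n·σ₀² = 2976.7936 + 11·2876.1769 = 34614.7395.
Posterior precision = 1/σ₀² + n/σ² = 1/2876.1769 + 11/2976.7936 = (σ² + n·σ₀²)/(σ₀²σ²) = 34614.7395/(2876.1769·2976.7936); posterior variance σₙ² = σ₀²σ²/(σ² + n·σ₀²) = 2876.1769·2976.7936/34614.7395 = 247.345065.
Posterior SD = √σₙ² = √(2876.1769·2976.7936/34614.7395) = 15.7272.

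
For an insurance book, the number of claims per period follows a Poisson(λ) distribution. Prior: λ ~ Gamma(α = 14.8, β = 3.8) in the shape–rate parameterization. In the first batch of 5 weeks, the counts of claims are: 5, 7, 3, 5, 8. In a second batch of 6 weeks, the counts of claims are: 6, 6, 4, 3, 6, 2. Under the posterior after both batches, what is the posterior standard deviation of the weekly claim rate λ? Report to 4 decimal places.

With a Gamma(shape α, rate β) prior, the Poisson likelihood is conjugate: the posterior is Gamma(α + ΣXᵢ, β + n).
Batch 1: sum of counts S = 28 over n = 5 weeks.
After batch 1: Gamma(α+S, β+n) = Gamma(14.8+28, 3.8+5) = Gamma(42.8, 8.8).
Batch 2: sum of counts S = 27 over n = 6 weeks.
After batch 2: Gamma(α+S, β+n) = Gamma(42.8+27, 8.8+6) = Gamma(69.8, 14.8).
SD = √α/β = √69.8/14.8 = 0.5645.

0.5645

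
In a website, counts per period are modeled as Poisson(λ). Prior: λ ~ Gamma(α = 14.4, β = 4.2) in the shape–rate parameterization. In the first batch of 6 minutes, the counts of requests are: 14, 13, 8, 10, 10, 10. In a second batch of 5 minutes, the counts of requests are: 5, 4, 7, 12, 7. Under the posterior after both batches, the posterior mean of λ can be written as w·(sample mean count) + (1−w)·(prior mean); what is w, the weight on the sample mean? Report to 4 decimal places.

0.7237

With a Gamma(shape α, rate β) prior, the Poisson likelihood is conjugate: the posterior is Gamma(α + ΣXᵢ, β + n).
Total number of minutes: n = 6 + 5 = 11.
Posterior mean = (α₀+S)/(β₀+n) = [n/(β₀+n)]·(S/n) + [β₀/(β₀+n)]·(α₀/β₀), so only n and β₀ enter the weight.
Weight on data w = n/(β₀+n) = 11/(4.2+11) = 11/15.2 = 0.7237.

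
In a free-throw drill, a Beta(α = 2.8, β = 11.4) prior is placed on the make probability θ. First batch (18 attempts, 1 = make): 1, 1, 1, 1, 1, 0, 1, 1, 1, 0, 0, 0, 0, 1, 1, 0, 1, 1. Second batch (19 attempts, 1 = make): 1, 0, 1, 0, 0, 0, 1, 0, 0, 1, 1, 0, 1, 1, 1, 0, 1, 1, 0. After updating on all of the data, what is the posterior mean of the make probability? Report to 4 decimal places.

0.4844

The Beta prior is conjugate to a Binomial/Bernoulli likelihood; the update adds successes to α and failures to β.
After batch 1: Beta(2.8+12, 11.4+6) = Beta(14.8, 17.4).
After batch 2: Beta(14.8+10, 17.4+9) = Beta(24.8, 26.4).
Posterior mean = α/(α+β) = 24.8/51.2 = 0.4844.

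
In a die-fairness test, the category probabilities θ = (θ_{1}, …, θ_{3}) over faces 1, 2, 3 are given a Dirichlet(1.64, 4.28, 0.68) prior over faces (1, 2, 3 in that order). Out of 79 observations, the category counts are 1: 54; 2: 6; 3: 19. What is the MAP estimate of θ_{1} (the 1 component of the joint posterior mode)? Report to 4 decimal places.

0.6615

The Dirichlet prior is conjugate to the Multinomial likelihood: each posterior αⱼ = prior αⱼ + observed count nⱼ.
Posterior concentration: (55.64, 10.28, 19.68), total = 85.60.
Joint mode component: (α_{1}−1)/(Σα−K) = 54.64/82.60 = 0.6615.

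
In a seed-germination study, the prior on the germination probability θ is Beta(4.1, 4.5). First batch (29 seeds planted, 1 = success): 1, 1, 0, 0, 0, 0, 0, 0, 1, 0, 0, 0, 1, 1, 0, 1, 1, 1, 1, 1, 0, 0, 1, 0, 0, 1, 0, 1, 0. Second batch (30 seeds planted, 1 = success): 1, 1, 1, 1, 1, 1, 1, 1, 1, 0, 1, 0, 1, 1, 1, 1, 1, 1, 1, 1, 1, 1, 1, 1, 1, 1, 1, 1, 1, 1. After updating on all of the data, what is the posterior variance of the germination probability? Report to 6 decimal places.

The Beta prior is conjugate to a Binomial/Bernoulli likelihood; the update adds successes to α and failures to β.
After batch 1: Beta(4.1+13, 4.5+16) = Beta(17.1, 20.5).
After batch 2: Beta(17.1+28, 20.5+2) = Beta(45.1, 22.5).
Var = αβ/((α+β)²(α+β+1)) = 45.1·22.5/(67.6²·68.6) = 0.003237.

0.003237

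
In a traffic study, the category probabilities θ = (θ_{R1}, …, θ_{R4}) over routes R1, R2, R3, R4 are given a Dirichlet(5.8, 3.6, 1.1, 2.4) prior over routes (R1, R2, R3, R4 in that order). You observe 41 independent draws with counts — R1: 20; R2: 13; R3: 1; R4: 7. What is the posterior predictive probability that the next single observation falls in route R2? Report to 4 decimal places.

The Dirichlet prior is conjugate to the Multinomial likelihood: each posterior αⱼ = prior αⱼ + observed count nⱼ.
Posterior concentration: (25.8, 16.6, 2.1, 9.4), total = 53.9.
P(next = R2 | data) = α_{R2}/Σα = 0.3080.

0.3080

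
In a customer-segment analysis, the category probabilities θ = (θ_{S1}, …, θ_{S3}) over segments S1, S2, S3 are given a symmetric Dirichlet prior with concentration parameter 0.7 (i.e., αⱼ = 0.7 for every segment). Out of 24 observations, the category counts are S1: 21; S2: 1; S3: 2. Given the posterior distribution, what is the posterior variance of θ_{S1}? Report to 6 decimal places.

0.005172

The Dirichlet prior is conjugate to the Multinomial likelihood: each posterior αⱼ = prior αⱼ + observed count nⱼ.
Posterior concentration: (21.7, 1.7, 2.7), total = 26.1.
Var[θ_j] = α_j(Σα−α_j)/((Σα)²(Σα+1)) = 21.7·4.4/(26.1²·27.1) = 0.005172.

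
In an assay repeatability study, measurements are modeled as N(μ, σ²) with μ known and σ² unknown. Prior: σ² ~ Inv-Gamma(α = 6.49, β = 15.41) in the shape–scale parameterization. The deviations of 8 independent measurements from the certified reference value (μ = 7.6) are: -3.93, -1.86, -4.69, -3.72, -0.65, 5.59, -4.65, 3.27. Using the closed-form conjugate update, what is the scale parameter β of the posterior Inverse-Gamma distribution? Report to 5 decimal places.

74.77250

With known mean μ and an Inverse-Gamma(α, β) prior on σ², the Normal likelihood is conjugate: posterior is Inv-Gamma(α + n/2, β + Σ(xᵢ−μ)²/2).
Σ(xᵢ−μ)² = (-3.93)² + (-1.86)² + (-4.69)² + (-3.72)² + (-0.65)² + (5.59)² + (-4.65)² + (3.27)² = 118.7250.
Posterior: Inv-Gamma(6.49 + 8/2, 15.41 + 118.7250/2) = Inv-Gamma(10.49, 74.77250).
Posterior β = 74.77250.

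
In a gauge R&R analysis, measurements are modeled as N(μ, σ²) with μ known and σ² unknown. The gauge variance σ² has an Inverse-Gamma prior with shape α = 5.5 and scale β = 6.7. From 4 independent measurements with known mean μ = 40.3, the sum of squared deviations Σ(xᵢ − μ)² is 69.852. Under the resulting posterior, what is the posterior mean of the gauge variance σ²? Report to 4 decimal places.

With known mean μ and an Inverse-Gamma(α, β) prior on σ², the Normal likelihood is conjugate: posterior is Inv-Gamma(α + n/2, β + Σ(xᵢ−μ)²/2).
Posterior: Inv-Gamma(5.5 + 4/2, 6.7 + 69.852/2) = Inv-Gamma(7.50, 41.6260).
E[σ²|data] = β/(α−1) = 41.6260/6.50 = 6.4040.

6.4040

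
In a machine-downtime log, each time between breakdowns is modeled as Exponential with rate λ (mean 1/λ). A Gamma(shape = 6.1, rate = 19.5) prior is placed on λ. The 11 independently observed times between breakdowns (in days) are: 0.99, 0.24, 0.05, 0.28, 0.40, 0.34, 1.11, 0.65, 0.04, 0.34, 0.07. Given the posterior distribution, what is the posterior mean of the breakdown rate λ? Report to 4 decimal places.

0.7122

With a Gamma(shape α, rate β) prior on the exponential rate λ, the posterior after n observations with total T = Σxᵢ is Gamma(α+n, β+T).
Sum of observations T = 4.51 days; n = 11.
Posterior: Gamma(6.1+11, 19.5+4.51) = Gamma(17.1, 24.01).
Posterior mean of λ = α/β = 17.1/24.01 = 0.7122.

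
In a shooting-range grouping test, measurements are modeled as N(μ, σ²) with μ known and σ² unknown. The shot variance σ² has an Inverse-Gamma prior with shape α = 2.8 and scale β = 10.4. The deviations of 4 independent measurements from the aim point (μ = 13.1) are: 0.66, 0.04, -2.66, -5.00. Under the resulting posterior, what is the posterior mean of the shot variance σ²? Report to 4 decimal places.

7.0148

With known mean μ and an Inverse-Gamma(α, β) prior on σ², the Normal likelihood is conjugate: posterior is Inv-Gamma(α + n/2, β + Σ(xᵢ−μ)²/2).
Σ(xᵢ−μ)² = (0.66)² + (0.04)² + (-2.66)² + (-5.00)² = 32.5128.
Posterior: Inv-Gamma(2.8 + 4/2, 10.4 + 32.5128/2) = Inv-Gamma(4.80, 26.65640).
E[σ²|data] = β/(α−1) = 26.65640/3.80 = 7.0148.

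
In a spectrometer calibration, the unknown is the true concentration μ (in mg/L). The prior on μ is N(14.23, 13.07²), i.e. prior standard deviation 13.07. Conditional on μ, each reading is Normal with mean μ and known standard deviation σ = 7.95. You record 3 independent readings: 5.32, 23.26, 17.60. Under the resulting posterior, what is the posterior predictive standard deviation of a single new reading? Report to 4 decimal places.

For Normal data with known variance σ², a Normal(μ₀, σ₀²) prior on μ is conjugate. Posterior precision = 1/σ₀² + n/σ²; posterior mean is the precision-weighted average of μ₀ and x̄.
σ₀² = 13.07² = 170.8249, σ² = 7.95² = 63.2025; σ² + n·σ₀² = 63.2025 + 3·170.8249 = 575.6772.
Posterior precision = 1/σ₀² + n/σ² = 1/170.8249 + 3/63.2025 = (σ² + n·σ₀²)/(σ₀²σ²) = 575.6772/(170.8249·63.2025); posterior variance σₙ² = σ₀²σ²/(σ² + n·σ₀²) = 170.8249·63.2025/575.6772 = 18.754539.
Predictive variance for one new observation = σₙ² + σ² = 170.8249·63.2025/575.6772 + 63.2025 = σ²·(σ₀² + 575.6772)/575.6772 = 63.2025·746.5021/575.6772 = 81.957039; SD = √(63.2025·746.5021/575.6772) = 9.0530.

9.0530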